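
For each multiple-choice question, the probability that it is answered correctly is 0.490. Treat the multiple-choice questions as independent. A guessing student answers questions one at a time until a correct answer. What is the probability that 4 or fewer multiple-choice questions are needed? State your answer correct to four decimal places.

0.9323

Y = number of multiple-choice questions to the first success; geometric, p = 0.49.
P(Y ≤ 4) = 1 − (1−p)^4 = 1 − 0.067652 = 0.932348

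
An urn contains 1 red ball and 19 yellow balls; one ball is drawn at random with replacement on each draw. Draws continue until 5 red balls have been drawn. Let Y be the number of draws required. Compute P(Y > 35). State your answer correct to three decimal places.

Needing more than 35 draws ⇔ fewer than 5 successes in the first 35. With X ~ Binomial(35, 0.05), P(Y > 35) = P(X ≤ 4).
  k=0: C(35,0)·0.05^0·0.95^35 = 0.16608
  k=1: C(35,1)·0.05^1·0.95^34 = 0.30594
  k=2: C(35,2)·0.05^2·0.95^33 = 0.27374
  k=3: C(35,3)·0.05^3·0.95^32 = 0.15848
  k=4: C(35,4)·0.05^4·0.95^31 = 0.06673
P(X ≤ 4) = 0.97097

0.971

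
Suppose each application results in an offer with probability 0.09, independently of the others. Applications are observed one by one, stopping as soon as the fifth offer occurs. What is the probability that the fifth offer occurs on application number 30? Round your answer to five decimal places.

Y = trial on which the fifth success occurs; negative binomial, r=5, p=0.09.
P(Y=30) = C(29,4) · p^5 · (1−p)^25
= 23751 · 5.9049e-06 · 0.094631 = 0.0132718

0.01327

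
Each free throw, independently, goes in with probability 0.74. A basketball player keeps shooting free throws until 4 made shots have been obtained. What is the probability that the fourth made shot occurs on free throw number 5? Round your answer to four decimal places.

Y = trial on which the fourth success occurs; negative binomial, r=4, p=0.74.
P(Y=5) = C(4,3) · p^4 · (1−p)^1
= 4 · 0.29987 · 0.26 = 0.311860

0.3119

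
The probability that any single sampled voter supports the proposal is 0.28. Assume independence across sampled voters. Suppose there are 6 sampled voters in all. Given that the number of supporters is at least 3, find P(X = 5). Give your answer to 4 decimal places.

0.0339

X ~ Binomial(6, 0.28). Want P(X=5 | X≥3) = P(X=5) / P(X≥3).
P(X=5) = C(6,5)·0.28^5·0.72^1 = 0.007435
P(X≥3) = 1 − 0.139314 − 0.325066 − 0.316037 = 0.219583
Ratio = 0.007435 / 0.219583 = 0.033859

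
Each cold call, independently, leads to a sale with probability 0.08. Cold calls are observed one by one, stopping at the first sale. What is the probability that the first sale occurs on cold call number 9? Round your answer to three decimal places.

0.041

Geometric (trials to first success), p = 0.08.
P(Y = 9) = (1−p)^8 · p = 0.51322 · 0.08 = 0.04106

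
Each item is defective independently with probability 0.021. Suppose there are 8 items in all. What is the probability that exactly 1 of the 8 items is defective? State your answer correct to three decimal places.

X ~ Binomial(n=8, p=0.021).
P(X=1) = C(8,1) · p^1 · (1−p)^7
= 8 · 0.021 · 0.86194 = 0.14481

0.145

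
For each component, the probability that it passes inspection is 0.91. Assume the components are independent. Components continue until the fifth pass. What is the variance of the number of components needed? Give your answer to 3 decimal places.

Y = total components until the fifth success; negative binomial with r=5, p=0.91.
Var(Y) = r(1−p)/p² = 5·0.09 / 0.91² = 0.54341

0.543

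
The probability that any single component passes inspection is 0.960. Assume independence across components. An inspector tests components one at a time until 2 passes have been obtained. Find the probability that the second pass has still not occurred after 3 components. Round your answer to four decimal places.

0.0047

Needing more than 3 components ⇔ fewer than 2 successes in the first 3. With X ~ Binomial(3, 0.96), P(Y > 3) = P(X ≤ 1).
  k=0: C(3,0)·0.96^0·0.04^3 = 0.000064
  k=1: C(3,1)·0.96^1·0.04^2 = 0.004608
P(X ≤ 1) = 0.004672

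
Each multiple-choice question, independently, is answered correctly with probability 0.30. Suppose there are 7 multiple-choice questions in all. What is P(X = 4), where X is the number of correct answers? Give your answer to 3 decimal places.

X ~ Binomial(n=7, p=0.30).
P(X=4) = C(7,4) · p^4 · (1−p)^3
= 35 · 0.0081 · 0.343 = 0.09724

0.097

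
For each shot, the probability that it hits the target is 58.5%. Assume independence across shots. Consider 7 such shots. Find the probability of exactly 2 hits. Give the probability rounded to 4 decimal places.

X ~ Binomial(n=7, p=0.585).
P(X=2) = C(7,2) · p^2 · (1−p)^5
= 21 · 0.34223 · 0.01231 = 0.088465

0.0885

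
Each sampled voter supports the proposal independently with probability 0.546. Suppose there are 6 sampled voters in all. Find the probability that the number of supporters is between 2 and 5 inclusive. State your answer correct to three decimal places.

0.902

X ~ Binomial(6, 0.546); P(2 ≤ X ≤ 5) = Σ C(6,k) p^k (1−p)^(6−k) over k:
  k=2: C(6,2)·0.546^2·0.454^4 = 0.18998
  k=3: C(6,3)·0.546^3·0.454^3 = 0.30463
  k=4: C(6,4)·0.546^4·0.454^2 = 0.27477
  k=5: C(6,5)·0.546^5·0.454^1 = 0.13218
Total = 0.90156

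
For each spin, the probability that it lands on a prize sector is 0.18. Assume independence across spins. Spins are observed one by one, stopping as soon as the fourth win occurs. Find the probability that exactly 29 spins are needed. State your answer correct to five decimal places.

Y = trial on which the fourth success occurs; negative binomial, r=4, p=0.18.
P(Y=29) = C(28,3) · p^4 · (1−p)^25
= 3276 · 0.0010498 · 0.007004 = 0.0240869

0.02409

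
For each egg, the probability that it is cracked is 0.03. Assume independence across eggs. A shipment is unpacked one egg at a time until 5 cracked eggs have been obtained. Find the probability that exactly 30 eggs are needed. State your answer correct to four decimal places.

0.0003

Y = trial on which the fifth success occurs; negative binomial, r=5, p=0.03.
P(Y=30) = C(29,4) · p^5 · (1−p)^25
= 23751 · 2.43e-08 · 0.46697 = 0.000270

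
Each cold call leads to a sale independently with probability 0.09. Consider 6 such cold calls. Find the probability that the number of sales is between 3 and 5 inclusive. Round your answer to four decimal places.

0.0118

X ~ Binomial(6, 0.09); P(3 ≤ X ≤ 5) = Σ C(6,k) p^k (1−p)^(6−k) over k:
  k=3: C(6,3)·0.09^3·0.91^3 = 0.010987
  k=4: C(6,4)·0.09^4·0.91^2 = 0.000815
  k=5: C(6,5)·0.09^5·0.91^1 = 0.000032
Total = 0.011834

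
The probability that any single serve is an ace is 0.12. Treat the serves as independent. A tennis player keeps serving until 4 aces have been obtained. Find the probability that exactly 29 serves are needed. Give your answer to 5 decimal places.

Y = trial on which the fourth success occurs; negative binomial, r=4, p=0.12.
P(Y=29) = C(28,3) · p^4 · (1−p)^25
= 3276 · 0.00020736 · 0.040932 = 0.0278058

0.02781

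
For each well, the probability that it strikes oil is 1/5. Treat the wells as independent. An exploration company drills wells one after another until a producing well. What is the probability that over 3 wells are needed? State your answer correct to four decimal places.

Y = number of wells to the first success; geometric, p = 0.20.
P(Y > 3) = P(first 3 all fail) = (1−p)^3 = 0.512000

0.5120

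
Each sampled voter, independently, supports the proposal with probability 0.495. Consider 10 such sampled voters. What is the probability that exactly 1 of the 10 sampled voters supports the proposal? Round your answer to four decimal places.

0.0106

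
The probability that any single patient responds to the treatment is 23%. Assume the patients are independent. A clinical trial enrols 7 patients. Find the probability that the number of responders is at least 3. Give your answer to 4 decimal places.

0.2033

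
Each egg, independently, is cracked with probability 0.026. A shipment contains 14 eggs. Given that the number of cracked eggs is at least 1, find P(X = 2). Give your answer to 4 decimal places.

X ~ Binomial(14, 0.026). Want P(X=2 | X≥1) = P(X=2) / P(X≥1).
P(X=2) = C(14,2)·0.026^2·0.974^12 = 0.044843
P(X≥1) = 1 − 0.691553 = 0.308447
Ratio = 0.044843 / 0.308447 = 0.145383

0.1454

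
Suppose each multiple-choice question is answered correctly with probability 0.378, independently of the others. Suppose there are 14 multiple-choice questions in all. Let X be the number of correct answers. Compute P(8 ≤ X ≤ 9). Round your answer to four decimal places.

X ~ Binomial(14, 0.378); P(8 ≤ X ≤ 9) = Σ C(14,k) p^k (1−p)^(14−k) over k:
  k=8: C(14,8)·0.378^8·0.622^6 = 0.072482
  k=9: C(14,9)·0.378^9·0.622^5 = 0.029366
Total = 0.101848

0.1018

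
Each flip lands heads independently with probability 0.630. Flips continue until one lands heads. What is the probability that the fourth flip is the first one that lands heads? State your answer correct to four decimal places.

0.0319

Geometric (trials to first success), p = 0.63.
P(Y = 4) = (1−p)^3 · p = 0.050653 · 0.63 = 0.031911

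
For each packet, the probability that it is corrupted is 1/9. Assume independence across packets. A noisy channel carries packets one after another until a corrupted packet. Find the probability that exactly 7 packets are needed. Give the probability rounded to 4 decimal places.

0.0548

Geometric (trials to first success), p = 0.111111.
P(Y = 7) = (1−p)^6 · p = 0.49327 · 0.111111 = 0.054808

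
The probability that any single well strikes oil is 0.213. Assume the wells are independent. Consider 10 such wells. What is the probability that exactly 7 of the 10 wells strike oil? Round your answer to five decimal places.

0.00116

X ~ Binomial(n=10, p=0.213).
P(X=7) = C(10,7) · p^7 · (1−p)^3
= 120 · 1.9891e-05 · 0.48744 = 0.0011635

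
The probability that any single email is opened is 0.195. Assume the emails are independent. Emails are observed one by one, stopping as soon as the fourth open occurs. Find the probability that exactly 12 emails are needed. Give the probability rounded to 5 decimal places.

Y = trial on which the fourth success occurs; negative binomial, r=4, p=0.195.
P(Y=12) = C(11,3) · p^4 · (1−p)^8
= 165 · 0.0014459 · 0.17635 = 0.0420716

0.04207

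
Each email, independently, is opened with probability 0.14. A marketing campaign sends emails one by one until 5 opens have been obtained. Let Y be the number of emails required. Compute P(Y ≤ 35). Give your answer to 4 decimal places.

0.5540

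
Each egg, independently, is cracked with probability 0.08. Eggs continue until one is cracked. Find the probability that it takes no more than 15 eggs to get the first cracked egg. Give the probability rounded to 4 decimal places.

0.7137

Y = number of eggs to the first success; geometric, p = 0.08.
P(Y ≤ 15) = 1 − (1−p)^15 = 1 − 0.286297 = 0.713703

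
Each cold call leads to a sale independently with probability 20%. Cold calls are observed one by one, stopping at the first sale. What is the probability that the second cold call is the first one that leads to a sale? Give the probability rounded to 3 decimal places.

0.160

Geometric (trials to first success), p = 0.20.
P(Y = 2) = (1−p)^1 · p = 0.8 · 0.20 = 0.16000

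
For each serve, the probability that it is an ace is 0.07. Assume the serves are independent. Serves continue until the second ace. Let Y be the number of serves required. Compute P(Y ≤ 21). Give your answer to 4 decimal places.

Finishing within 21 serves ⇔ at least 2 successes in the first 21. With X ~ Binomial(21, 0.07), P(Y ≤ 21) = 1 − P(X ≤ 1).
  k=0: C(21,0)·0.07^0·0.93^21 = 0.217842
  k=1: C(21,1)·0.07^1·0.93^20 = 0.344331
1 − 0.562173 = 0.437827

0.4378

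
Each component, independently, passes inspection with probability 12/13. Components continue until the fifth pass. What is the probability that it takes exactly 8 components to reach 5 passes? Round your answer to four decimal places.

Y = trial on which the fifth success occurs; negative binomial, r=5, p=0.923077.
P(Y=8) = C(7,4) · p^5 · (1−p)^3
= 35 · 0.67018 · 0.00045517 = 0.010676

0.0107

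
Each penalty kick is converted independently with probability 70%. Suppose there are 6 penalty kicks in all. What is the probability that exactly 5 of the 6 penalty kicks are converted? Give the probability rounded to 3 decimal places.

0.303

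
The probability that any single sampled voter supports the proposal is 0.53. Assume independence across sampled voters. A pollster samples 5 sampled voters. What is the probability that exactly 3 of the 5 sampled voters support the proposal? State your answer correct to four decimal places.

0.3289

X ~ Binomial(n=5, p=0.53).
P(X=3) = C(5,3) · p^3 · (1−p)^2
= 10 · 0.14888 · 0.2209 = 0.328869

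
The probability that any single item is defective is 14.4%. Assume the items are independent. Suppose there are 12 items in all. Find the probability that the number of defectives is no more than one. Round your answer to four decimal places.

X ~ Binomial(12, 0.144); P(X ≤ 1) = Σ C(12,k) p^k (1−p)^(12−k) over k:
  k=0: C(12,0)·0.144^0·0.856^12 = 0.154769
  k=1: C(12,1)·0.144^1·0.856^11 = 0.312432
Total = 0.467201

0.4672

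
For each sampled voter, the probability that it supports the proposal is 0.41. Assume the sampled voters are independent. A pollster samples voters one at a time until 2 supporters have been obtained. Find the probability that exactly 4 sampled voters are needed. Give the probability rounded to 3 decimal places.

0.176

Y = trial on which the second success occurs; negative binomial, r=2, p=0.41.
P(Y=4) = C(3,1) · p^2 · (1−p)^2
= 3 · 0.1681 · 0.3481 = 0.17555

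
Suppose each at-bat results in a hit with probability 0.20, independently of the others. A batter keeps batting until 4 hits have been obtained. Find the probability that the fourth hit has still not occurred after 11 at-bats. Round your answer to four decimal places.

Needing more than 11 at-bats ⇔ fewer than 4 successes in the first 11. With X ~ Binomial(11, 0.20), P(Y > 11) = P(X ≤ 3).
  k=0: C(11,0)·0.20^0·0.80^11 = 0.085899
  k=1: C(11,1)·0.20^1·0.80^10 = 0.236223
  k=2: C(11,2)·0.20^2·0.80^9 = 0.295279
  k=3: C(11,3)·0.20^3·0.80^8 = 0.221459
P(X ≤ 3) = 0.838861

0.8389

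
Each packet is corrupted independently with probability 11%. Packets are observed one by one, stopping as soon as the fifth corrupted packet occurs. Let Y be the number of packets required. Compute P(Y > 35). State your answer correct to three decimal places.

Needing more than 35 packets ⇔ fewer than 5 successes in the first 35. With X ~ Binomial(35, 0.11), P(Y > 35) = P(X ≤ 4).
  k=0: C(35,0)·0.11^0·0.89^35 = 0.01693
  k=1: C(35,1)·0.11^1·0.89^34 = 0.07324
  k=2: C(35,2)·0.11^2·0.89^33 = 0.15388
  k=3: C(35,3)·0.11^3·0.89^32 = 0.20920
  k=4: C(35,4)·0.11^4·0.89^31 = 0.20685
P(X ≤ 4) = 0.66010

0.660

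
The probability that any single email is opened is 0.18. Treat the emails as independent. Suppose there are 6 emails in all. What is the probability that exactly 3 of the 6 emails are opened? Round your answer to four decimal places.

X ~ Binomial(n=6, p=0.18).
P(X=3) = C(6,3) · p^3 · (1−p)^3
= 20 · 0.005832 · 0.55137 = 0.064312

0.0643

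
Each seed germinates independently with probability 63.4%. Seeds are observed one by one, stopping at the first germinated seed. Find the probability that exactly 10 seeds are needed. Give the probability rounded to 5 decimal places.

0.00007

Geometric (trials to first success), p = 0.634.
P(Y = 10) = (1−p)^9 · p = 0.00011785 · 0.634 = 0.0000747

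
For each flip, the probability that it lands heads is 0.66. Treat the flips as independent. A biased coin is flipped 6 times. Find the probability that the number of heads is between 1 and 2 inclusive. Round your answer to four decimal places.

X ~ Binomial(6, 0.66); P(1 ≤ X ≤ 2) = Σ C(6,k) p^k (1−p)^(6−k) over k:
  k=1: C(6,1)·0.66^1·0.34^5 = 0.017992
  k=2: C(6,2)·0.66^2·0.34^4 = 0.087316
Total = 0.105309

0.1053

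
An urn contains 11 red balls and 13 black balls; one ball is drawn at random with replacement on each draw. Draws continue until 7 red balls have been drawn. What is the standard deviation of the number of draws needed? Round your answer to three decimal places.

4.248

Y = total draws until the seventh success; negative binomial with r=7, p=0.458333.
SD(Y) = √[r(1−p)/p²] = √(18.04959) = 4.24848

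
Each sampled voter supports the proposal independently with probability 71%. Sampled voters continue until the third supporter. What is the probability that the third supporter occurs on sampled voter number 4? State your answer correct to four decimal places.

0.3114

Y = trial on which the third success occurs; negative binomial, r=3, p=0.71.
P(Y=4) = C(3,2) · p^3 · (1−p)^1
= 3 · 0.35791 · 0.29 = 0.311383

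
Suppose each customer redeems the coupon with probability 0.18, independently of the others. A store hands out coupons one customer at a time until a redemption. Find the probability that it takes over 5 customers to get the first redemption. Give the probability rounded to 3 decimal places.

Y = number of customers to the first success; geometric, p = 0.18.
P(Y > 5) = P(first 5 all fail) = (1−p)^5 = 0.37074

0.371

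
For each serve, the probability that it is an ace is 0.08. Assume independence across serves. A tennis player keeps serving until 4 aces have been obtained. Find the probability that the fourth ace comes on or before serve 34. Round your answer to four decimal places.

Finishing within 34 serves ⇔ at least 4 successes in the first 34. With X ~ Binomial(34, 0.08), P(Y ≤ 34) = 1 − P(X ≤ 3).
  k=0: C(34,0)·0.08^0·0.92^34 = 0.058720
  k=1: C(34,1)·0.08^1·0.92^33 = 0.173607
  k=2: C(34,2)·0.08^2·0.92^32 = 0.249088
  k=3: C(34,3)·0.08^3·0.92^31 = 0.231038
1 − 0.712454 = 0.287546

0.2875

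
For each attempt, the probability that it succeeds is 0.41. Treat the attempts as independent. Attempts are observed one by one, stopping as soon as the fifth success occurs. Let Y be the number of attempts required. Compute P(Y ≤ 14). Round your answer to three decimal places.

0.746

Finishing within 14 attempts ⇔ at least 5 successes in the first 14. With X ~ Binomial(14, 0.41), P(Y ≤ 14) = 1 − P(X ≤ 4).
  k=0: C(14,0)·0.41^0·0.59^14 = 0.00062
  k=1: C(14,1)·0.41^1·0.59^13 = 0.00603
  k=2: C(14,2)·0.41^2·0.59^12 = 0.02722
  k=3: C(14,3)·0.41^3·0.59^11 = 0.07565
  k=4: C(14,4)·0.41^4·0.59^10 = 0.14457
1 − 0.25409 = 0.74591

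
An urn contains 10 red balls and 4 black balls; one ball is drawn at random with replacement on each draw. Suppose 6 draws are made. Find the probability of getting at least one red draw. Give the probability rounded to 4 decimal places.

0.9995

P(at least one) = 1 − P(none) = 1 − (1 − 0.714286)^6
= 1 − 0.000544 = 0.999456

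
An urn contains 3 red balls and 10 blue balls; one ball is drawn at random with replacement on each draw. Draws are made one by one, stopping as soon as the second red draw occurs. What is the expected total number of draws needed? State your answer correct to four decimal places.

Y = total draws until the second success; negative binomial with r=2, p=0.230769.
E[Y] = r / p = 2 / 0.230769 = 8.666667

8.6667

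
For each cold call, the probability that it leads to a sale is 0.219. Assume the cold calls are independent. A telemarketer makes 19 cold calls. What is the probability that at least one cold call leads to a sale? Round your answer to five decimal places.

P(at least one) = 1 − P(none) = 1 − (1 − 0.219)^19
= 1 − 0.0091279 = 0.9908721

0.99087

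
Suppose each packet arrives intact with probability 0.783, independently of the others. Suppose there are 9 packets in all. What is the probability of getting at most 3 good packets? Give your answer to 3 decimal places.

0.005

X ~ Binomial(9, 0.783); P(X ≤ 3) = Σ C(9,k) p^k (1−p)^(9−k) over k:
  k=0: C(9,0)·0.783^0·0.217^9 = 0.00000
  k=1: C(9,1)·0.783^1·0.217^8 = 0.00003
  k=2: C(9,2)·0.783^2·0.217^7 = 0.00050
  k=3: C(9,3)·0.783^3·0.217^6 = 0.00421
Total = 0.00475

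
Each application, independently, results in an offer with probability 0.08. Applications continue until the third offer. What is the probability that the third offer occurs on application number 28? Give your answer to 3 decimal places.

Y = trial on which the third success occurs; negative binomial, r=3, p=0.08.
P(Y=28) = C(27,2) · p^3 · (1−p)^25
= 351 · 0.000512 · 0.12436 = 0.02235

0.022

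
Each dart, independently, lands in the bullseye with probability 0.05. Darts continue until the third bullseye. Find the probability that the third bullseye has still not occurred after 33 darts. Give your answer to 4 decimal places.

Needing more than 33 darts ⇔ fewer than 3 successes in the first 33. With X ~ Binomial(33, 0.05), P(Y > 33) = P(X ≤ 2).
  k=0: C(33,0)·0.05^0·0.95^33 = 0.184026
  k=1: C(33,1)·0.05^1·0.95^32 = 0.319624
  k=2: C(33,2)·0.05^2·0.95^31 = 0.269157
P(X ≤ 2) = 0.772807

0.7728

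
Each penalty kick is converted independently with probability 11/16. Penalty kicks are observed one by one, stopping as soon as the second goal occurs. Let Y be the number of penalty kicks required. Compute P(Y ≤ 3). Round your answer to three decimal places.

Finishing within 3 penalty kicks ⇔ at least 2 successes in the first 3. With X ~ Binomial(3, 0.6875), P(Y ≤ 3) = 1 − P(X ≤ 1).
  k=0: C(3,0)·0.6875^0·0.3125^3 = 0.03052
  k=1: C(3,1)·0.6875^1·0.3125^2 = 0.20142
1 − 0.23193 = 0.76807

0.768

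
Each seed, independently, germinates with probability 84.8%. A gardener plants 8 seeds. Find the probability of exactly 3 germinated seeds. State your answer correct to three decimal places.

0.003

X ~ Binomial(n=8, p=0.848).
P(X=3) = C(8,3) · p^3 · (1−p)^5
= 56 · 0.6098 · 8.1137e-05 = 0.00277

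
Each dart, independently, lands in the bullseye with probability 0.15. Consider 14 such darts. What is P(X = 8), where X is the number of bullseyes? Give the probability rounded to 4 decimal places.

0.0003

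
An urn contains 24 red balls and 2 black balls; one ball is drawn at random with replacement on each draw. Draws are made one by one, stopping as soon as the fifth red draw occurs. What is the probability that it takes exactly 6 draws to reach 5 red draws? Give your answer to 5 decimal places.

Y = trial on which the fifth success occurs; negative binomial, r=5, p=0.923077.
P(Y=6) = C(5,4) · p^5 · (1−p)^1
= 5 · 0.67018 · 0.076923 = 0.2577604

0.25776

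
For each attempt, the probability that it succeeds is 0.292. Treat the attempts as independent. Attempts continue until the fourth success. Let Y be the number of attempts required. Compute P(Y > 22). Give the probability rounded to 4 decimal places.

0.0790

Needing more than 22 attempts ⇔ fewer than 4 successes in the first 22. With X ~ Binomial(22, 0.292), P(Y > 22) = P(X ≤ 3).
  k=0: C(22,0)·0.292^0·0.708^22 = 0.000502
  k=1: C(22,1)·0.292^1·0.708^21 = 0.004555
  k=2: C(22,2)·0.292^2·0.708^20 = 0.019726
  k=3: C(22,3)·0.292^3·0.708^19 = 0.054238
P(X ≤ 3) = 0.079021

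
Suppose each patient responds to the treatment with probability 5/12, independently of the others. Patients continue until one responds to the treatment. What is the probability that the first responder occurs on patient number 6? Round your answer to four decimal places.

0.0281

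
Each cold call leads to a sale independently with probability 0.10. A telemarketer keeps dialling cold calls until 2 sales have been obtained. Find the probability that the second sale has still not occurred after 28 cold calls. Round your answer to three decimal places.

0.215

Needing more than 28 cold calls ⇔ fewer than 2 successes in the first 28. With X ~ Binomial(28, 0.10), P(Y > 28) = P(X ≤ 1).
  k=0: C(28,0)·0.10^0·0.90^28 = 0.05233
  k=1: C(28,1)·0.10^1·0.90^27 = 0.16282
P(X ≤ 1) = 0.21515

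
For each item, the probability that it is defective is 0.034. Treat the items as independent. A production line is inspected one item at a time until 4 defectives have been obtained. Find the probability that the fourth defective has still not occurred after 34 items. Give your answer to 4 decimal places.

0.9725

Needing more than 34 items ⇔ fewer than 4 successes in the first 34. With X ~ Binomial(34, 0.034), P(Y > 34) = P(X ≤ 3).
  k=0: C(34,0)·0.034^0·0.966^34 = 0.308477
  k=1: C(34,1)·0.034^1·0.966^33 = 0.369150
  k=2: C(34,2)·0.034^2·0.966^32 = 0.214382
  k=3: C(34,3)·0.034^3·0.966^31 = 0.080486
P(X ≤ 3) = 0.972495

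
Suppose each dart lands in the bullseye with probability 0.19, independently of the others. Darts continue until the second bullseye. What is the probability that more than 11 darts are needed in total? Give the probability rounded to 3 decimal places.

0.353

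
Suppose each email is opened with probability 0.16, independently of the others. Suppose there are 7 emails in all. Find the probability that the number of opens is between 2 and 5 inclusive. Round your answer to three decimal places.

X ~ Binomial(7, 0.16); P(2 ≤ X ≤ 5) = Σ C(7,k) p^k (1−p)^(7−k) over k:
  k=2: C(7,2)·0.16^2·0.84^5 = 0.22483
  k=3: C(7,3)·0.16^3·0.84^4 = 0.07137
  k=4: C(7,4)·0.16^4·0.84^3 = 0.01360
  k=5: C(7,5)·0.16^5·0.84^2 = 0.00155
Total = 0.31135

0.311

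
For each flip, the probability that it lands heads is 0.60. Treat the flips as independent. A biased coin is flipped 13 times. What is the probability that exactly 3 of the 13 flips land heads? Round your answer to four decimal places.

0.0065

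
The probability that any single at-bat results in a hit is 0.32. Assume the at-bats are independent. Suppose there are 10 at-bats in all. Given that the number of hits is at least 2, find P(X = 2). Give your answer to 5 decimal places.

X ~ Binomial(10, 0.32). Want P(X=2 | X≥2) = P(X=2) / P(X≥2).
P(X=2) = C(10,2)·0.32^2·0.68^8 = 0.2106608
P(X≥2) = 1 − 0.0211392 − 0.0994787 = 0.8793821
Ratio = 0.2106608 / 0.8793821 = 0.2395555

0.23956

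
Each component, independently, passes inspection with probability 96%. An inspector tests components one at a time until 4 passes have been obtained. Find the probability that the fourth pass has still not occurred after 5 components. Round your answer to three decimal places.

0.015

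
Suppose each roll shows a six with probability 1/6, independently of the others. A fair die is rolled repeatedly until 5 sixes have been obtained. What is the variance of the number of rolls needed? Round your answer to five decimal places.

150.00000

Y = total rolls until the fifth success; negative binomial with r=5, p=0.166667.
Var(Y) = r(1−p)/p² = 5·0.833333 / 0.166667² = 150.0000000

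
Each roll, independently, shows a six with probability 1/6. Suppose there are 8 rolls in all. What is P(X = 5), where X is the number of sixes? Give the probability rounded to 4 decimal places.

X ~ Binomial(n=8, p=0.166667).
P(X=5) = C(8,5) · p^5 · (1−p)^3
= 56 · 0.0001286 · 0.5787 = 0.004168

0.0042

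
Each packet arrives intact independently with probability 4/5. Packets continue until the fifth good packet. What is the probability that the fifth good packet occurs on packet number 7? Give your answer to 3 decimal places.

Y = trial on which the fifth success occurs; negative binomial, r=5, p=0.80.
P(Y=7) = C(6,4) · p^5 · (1−p)^2
= 15 · 0.32768 · 0.04 = 0.19661

0.197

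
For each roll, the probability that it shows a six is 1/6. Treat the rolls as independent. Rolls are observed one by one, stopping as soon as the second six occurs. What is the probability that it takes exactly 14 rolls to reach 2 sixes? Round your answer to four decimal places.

0.0405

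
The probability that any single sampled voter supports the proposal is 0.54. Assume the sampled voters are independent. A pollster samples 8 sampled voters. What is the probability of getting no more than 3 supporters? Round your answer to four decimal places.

0.2798

X ~ Binomial(8, 0.54); P(X ≤ 3) = Σ C(8,k) p^k (1−p)^(8−k) over k:
  k=0: C(8,0)·0.54^0·0.46^8 = 0.002005
  k=1: C(8,1)·0.54^1·0.46^7 = 0.018827
  k=2: C(8,2)·0.54^2·0.46^6 = 0.077356
  k=3: C(8,3)·0.54^3·0.46^5 = 0.181618
Total = 0.279806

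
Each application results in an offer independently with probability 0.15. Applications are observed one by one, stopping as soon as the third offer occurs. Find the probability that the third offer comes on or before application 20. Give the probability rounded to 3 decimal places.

Finishing within 20 applications ⇔ at least 3 successes in the first 20. With X ~ Binomial(20, 0.15), P(Y ≤ 20) = 1 − P(X ≤ 2).
  k=0: C(20,0)·0.15^0·0.85^20 = 0.03876
  k=1: C(20,1)·0.15^1·0.85^19 = 0.13680
  k=2: C(20,2)·0.15^2·0.85^18 = 0.22934
1 − 0.40490 = 0.59510

0.595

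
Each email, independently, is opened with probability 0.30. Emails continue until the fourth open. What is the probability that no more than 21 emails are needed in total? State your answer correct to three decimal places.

Finishing within 21 emails ⇔ at least 4 successes in the first 21. With X ~ Binomial(21, 0.30), P(Y ≤ 21) = 1 − P(X ≤ 3).
  k=0: C(21,0)·0.30^0·0.70^21 = 0.00056
  k=1: C(21,1)·0.30^1·0.70^20 = 0.00503
  k=2: C(21,2)·0.30^2·0.70^19 = 0.02154
  k=3: C(21,3)·0.30^3·0.70^18 = 0.05848
1 − 0.08561 = 0.91439

0.914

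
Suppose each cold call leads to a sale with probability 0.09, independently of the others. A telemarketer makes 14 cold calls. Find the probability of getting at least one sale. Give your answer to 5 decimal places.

0.73296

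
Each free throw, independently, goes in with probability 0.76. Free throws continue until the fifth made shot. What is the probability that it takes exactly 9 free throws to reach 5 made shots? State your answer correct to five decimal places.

Y = trial on which the fifth success occurs; negative binomial, r=5, p=0.76.
P(Y=9) = C(8,4) · p^5 · (1−p)^4
= 70 · 0.25355 · 0.0033178 = 0.0588859

0.05889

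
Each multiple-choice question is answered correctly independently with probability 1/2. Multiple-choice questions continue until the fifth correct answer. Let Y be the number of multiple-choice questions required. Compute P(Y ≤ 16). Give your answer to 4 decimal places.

0.9616

Finishing within 16 multiple-choice questions ⇔ at least 5 successes in the first 16. With X ~ Binomial(16, 0.50), P(Y ≤ 16) = 1 − P(X ≤ 4).
  k=0: C(16,0)·0.50^0·0.50^16 = 0.000015
  k=1: C(16,1)·0.50^1·0.50^15 = 0.000244
  k=2: C(16,2)·0.50^2·0.50^14 = 0.001831
  k=3: C(16,3)·0.50^3·0.50^13 = 0.008545
  k=4: C(16,4)·0.50^4·0.50^12 = 0.027771
1 − 0.038406 = 0.961594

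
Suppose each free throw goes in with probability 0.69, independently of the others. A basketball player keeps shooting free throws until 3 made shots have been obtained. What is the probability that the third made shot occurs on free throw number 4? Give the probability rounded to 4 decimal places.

Y = trial on which the third success occurs; negative binomial, r=3, p=0.69.
P(Y=4) = C(3,2) · p^3 · (1−p)^1
= 3 · 0.32851 · 0.31 = 0.305513

0.3055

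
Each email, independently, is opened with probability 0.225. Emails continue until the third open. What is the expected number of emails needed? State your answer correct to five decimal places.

Y = total emails until the third success; negative binomial with r=3, p=0.225.
E[Y] = r / p = 3 / 0.225 = 13.3333333

13.33333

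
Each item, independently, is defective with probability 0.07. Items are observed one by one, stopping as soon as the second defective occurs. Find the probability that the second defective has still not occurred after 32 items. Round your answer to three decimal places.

Needing more than 32 items ⇔ fewer than 2 successes in the first 32. With X ~ Binomial(32, 0.07), P(Y > 32) = P(X ≤ 1).
  k=0: C(32,0)·0.07^0·0.93^32 = 0.09805
  k=1: C(32,1)·0.07^1·0.93^31 = 0.23617
P(X ≤ 1) = 0.33422

0.334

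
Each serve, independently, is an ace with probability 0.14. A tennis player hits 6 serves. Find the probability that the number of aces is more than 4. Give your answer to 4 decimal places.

X ~ Binomial(6, 0.14); P(X ≥ 5) = Σ C(6,k) p^k (1−p)^(6−k) over k:
  k=5: C(6,5)·0.14^5·0.86^1 = 0.000278
  k=6: C(6,6)·0.14^6·0.86^0 = 0.000008
Total = 0.000285

0.0003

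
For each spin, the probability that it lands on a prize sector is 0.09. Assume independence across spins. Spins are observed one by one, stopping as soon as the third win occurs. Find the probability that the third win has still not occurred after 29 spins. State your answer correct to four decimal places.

0.5087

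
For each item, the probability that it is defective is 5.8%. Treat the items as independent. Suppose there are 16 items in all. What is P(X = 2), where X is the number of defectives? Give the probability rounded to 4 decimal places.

0.1749

X ~ Binomial(n=16, p=0.058).
P(X=2) = C(16,2) · p^2 · (1−p)^14
= 120 · 0.003364 · 0.43322 = 0.174884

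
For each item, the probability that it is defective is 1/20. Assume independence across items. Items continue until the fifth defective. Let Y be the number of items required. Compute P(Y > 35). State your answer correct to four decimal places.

0.9710

Needing more than 35 items ⇔ fewer than 5 successes in the first 35. With X ~ Binomial(35, 0.05), P(Y > 35) = P(X ≤ 4).
  k=0: C(35,0)·0.05^0·0.95^35 = 0.166083
  k=1: C(35,1)·0.05^1·0.95^34 = 0.305943
  k=2: C(35,2)·0.05^2·0.95^33 = 0.273739
  k=3: C(35,3)·0.05^3·0.95^32 = 0.158480
  k=4: C(35,4)·0.05^4·0.95^31 = 0.066729
P(X ≤ 4) = 0.970974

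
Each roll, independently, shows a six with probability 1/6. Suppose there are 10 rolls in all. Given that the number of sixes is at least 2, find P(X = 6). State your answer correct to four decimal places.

X ~ Binomial(10, 0.166667). Want P(X=6 | X≥2) = P(X=6) / P(X≥2).
P(X=6) = C(10,6)·0.166667^6·0.833333^4 = 0.002171
P(X≥2) = 1 − 0.161506 − 0.323011 = 0.515483
Ratio = 0.002171 / 0.515483 = 0.004211

0.0042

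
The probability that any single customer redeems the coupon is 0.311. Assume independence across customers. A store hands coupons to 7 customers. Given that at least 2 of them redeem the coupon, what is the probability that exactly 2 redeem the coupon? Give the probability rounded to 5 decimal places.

0.45484

X ~ Binomial(7, 0.311). Want P(X=2 | X≥2) = P(X=2) / P(X≥2).
P(X=2) = C(7,2)·0.311^2·0.689^5 = 0.3153815
P(X≥2) = 1 − 0.0737114 − 0.2329023 = 0.6933863
Ratio = 0.3153815 / 0.6933863 = 0.4548424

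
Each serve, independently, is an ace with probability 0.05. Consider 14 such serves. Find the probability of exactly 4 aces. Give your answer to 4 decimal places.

0.0037

X ~ Binomial(n=14, p=0.05).
P(X=4) = C(14,4) · p^4 · (1−p)^10
= 1001 · 6.25e-06 · 0.59874 = 0.003746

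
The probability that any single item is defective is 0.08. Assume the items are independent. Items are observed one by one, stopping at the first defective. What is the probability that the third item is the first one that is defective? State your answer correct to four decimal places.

Geometric (trials to first success), p = 0.08.
P(Y = 3) = (1−p)^2 · p = 0.8464 · 0.08 = 0.067712

0.0677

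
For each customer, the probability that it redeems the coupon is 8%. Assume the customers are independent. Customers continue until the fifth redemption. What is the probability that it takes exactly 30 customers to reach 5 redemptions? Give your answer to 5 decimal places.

Y = trial on which the fifth success occurs; negative binomial, r=5, p=0.08.
P(Y=30) = C(29,4) · p^5 · (1−p)^25
= 23751 · 3.2768e-06 · 0.12436 = 0.0096789

0.00968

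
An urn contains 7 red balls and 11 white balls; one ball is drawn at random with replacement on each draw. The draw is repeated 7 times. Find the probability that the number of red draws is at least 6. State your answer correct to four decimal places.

X ~ Binomial(7, 0.388889); P(X ≥ 6) = Σ C(7,k) p^k (1−p)^(7−k) over k:
  k=6: C(7,6)·0.388889^6·0.611111^1 = 0.014797
  k=7: C(7,7)·0.388889^7·0.611111^0 = 0.001345
Total = 0.016142

0.0161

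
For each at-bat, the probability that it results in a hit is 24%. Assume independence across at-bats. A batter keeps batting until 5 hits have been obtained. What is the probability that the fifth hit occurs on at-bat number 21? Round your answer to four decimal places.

0.0478

Y = trial on which the fifth success occurs; negative binomial, r=5, p=0.24.
P(Y=21) = C(20,4) · p^5 · (1−p)^16
= 4845 · 0.00079626 · 0.012388 = 0.047793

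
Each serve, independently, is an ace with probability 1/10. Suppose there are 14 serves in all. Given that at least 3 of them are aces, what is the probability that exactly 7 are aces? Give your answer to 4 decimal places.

X ~ Binomial(14, 0.10). Want P(X=7 | X≥3) = P(X=7) / P(X≥3).
P(X=7) = C(14,7)·0.10^7·0.90^7 = 0.000164
P(X≥3) = 1 − 0.228768 − 0.355861 − 0.257011 = 0.158360
Ratio = 0.000164 / 0.158360 = 0.001037

0.0010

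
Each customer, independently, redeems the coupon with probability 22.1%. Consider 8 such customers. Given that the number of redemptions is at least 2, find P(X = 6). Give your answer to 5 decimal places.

0.00356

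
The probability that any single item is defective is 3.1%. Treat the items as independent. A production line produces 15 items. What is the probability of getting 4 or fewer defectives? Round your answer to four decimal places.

0.9999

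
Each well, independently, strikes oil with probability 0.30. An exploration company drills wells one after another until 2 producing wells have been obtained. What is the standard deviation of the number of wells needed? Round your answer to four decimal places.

Y = total wells until the second success; negative binomial with r=2, p=0.30.
SD(Y) = √[r(1−p)/p²] = √(15.555556) = 3.944053

3.9441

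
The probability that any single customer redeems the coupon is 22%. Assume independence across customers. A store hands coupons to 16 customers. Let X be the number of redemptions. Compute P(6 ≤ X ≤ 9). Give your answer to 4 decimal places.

0.1183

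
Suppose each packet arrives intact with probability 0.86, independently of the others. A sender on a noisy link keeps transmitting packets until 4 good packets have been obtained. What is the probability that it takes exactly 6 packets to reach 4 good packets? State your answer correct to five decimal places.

0.10721

Y = trial on which the fourth success occurs; negative binomial, r=4, p=0.86.
P(Y=6) = C(5,3) · p^4 · (1−p)^2
= 10 · 0.54701 · 0.0196 = 0.1072136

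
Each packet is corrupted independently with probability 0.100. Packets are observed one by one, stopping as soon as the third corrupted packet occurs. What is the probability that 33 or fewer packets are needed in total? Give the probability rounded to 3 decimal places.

0.654

Finishing within 33 packets ⇔ at least 3 successes in the first 33. With X ~ Binomial(33, 0.10), P(Y ≤ 33) = 1 − P(X ≤ 2).
  k=0: C(33,0)·0.10^0·0.90^33 = 0.03090
  k=1: C(33,1)·0.10^1·0.90^32 = 0.11331
  k=2: C(33,2)·0.10^2·0.90^31 = 0.20144
1 − 0.34566 = 0.65434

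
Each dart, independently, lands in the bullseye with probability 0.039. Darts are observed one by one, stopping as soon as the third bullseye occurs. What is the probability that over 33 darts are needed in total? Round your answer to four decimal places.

Needing more than 33 darts ⇔ fewer than 3 successes in the first 33. With X ~ Binomial(33, 0.039), P(Y > 33) = P(X ≤ 2).
  k=0: C(33,0)·0.039^0·0.961^33 = 0.269074
  k=1: C(33,1)·0.039^1·0.961^32 = 0.360352
  k=2: C(33,2)·0.039^2·0.961^31 = 0.233985
P(X ≤ 2) = 0.863411

0.8634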